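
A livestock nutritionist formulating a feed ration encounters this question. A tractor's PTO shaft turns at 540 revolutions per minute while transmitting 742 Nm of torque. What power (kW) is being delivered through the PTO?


P = 2*pi*n*T / 60000
  = 2*pi * 540 * 742 / 60000
  = 2517546.69 / 60000
  = 41.96 kW


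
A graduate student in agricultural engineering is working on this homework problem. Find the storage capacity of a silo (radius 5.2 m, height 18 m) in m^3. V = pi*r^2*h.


V = pi * r^2 * h
  = pi * 5.2^2 * 18
  = pi * 27.04 * 18
  = 1529.08 m^3


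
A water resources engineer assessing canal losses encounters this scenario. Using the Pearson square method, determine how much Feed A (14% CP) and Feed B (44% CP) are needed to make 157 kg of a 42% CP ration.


parts_A = CP_b - target = 44 - 42 = 2
parts_B = target - CP_a = 42 - 14 = 28
total_parts = 2 + 28 = 30
Feed A = 157 * 2 / 30 = 10.47 kg
Feed B = 157 * 28 / 30 = 146.53 kg

10.47 kg


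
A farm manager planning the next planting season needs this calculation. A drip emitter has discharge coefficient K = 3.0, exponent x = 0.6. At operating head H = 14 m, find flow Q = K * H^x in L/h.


Q = K * H^x
  = 3.0 * 14^0.6
  = 3.0 * 4.8717
  = 14.61 L/h


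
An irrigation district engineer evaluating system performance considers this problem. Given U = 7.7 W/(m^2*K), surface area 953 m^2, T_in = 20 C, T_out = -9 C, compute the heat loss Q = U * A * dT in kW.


dT = 20 - (-9) = 29 K
Q = U * A * dT
  = 7.7 * 953 * 29
  = 212804.90 W = 212.80 kW


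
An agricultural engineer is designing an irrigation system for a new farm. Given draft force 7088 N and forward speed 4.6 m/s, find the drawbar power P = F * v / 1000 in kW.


P = F * v / 1000
  = 7088 * 4.6 / 1000
  = 32604.80 / 1000
  = 32.60 kW


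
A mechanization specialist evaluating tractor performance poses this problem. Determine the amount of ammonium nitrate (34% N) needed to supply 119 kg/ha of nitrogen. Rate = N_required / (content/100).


Rate = N_required / (N_content / 100)
     = 119 / (34 / 100)
     = 119 / 0.34
     = 350 kg/ha


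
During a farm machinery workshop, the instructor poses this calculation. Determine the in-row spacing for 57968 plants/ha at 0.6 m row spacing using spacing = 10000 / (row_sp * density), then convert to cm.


spacing = 10000 / (row_sp * density)
        = 10000 / (0.6 * 57968)
        = 10000 / 34780.80
        = 0.28751 m = 28.75 cm


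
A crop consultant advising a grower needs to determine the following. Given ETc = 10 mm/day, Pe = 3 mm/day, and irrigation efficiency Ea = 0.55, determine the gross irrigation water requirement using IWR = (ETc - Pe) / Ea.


IWR = (ETc - Pe) / Ea
    = (10 - 3) / 0.55
    = 7 / 0.55
    = 12.73 mm/day


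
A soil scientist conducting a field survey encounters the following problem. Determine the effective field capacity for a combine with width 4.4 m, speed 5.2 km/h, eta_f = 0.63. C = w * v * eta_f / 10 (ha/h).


C = w * v * eta_f / 10
  = 4.4 * 5.2 * 0.63 / 10
  = 14.41 / 10
  = 1.44 ha/h


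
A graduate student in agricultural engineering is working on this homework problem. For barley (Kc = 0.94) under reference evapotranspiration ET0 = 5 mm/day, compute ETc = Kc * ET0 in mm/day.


ETc = Kc * ET0
    = 0.94 * 5
    = 4.70 mm/day


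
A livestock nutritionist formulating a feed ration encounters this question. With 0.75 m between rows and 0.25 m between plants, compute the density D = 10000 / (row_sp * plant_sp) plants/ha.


D = 10000 / (row_sp * plant_sp)
  = 10000 / (0.75 * 0.25)
  = 10000 / 0.1875
  = 53333.33 plants/ha


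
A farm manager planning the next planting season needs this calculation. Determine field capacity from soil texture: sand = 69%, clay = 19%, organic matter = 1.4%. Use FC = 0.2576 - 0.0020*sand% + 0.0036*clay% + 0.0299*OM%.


FC = 0.2576 - 0.0020*69 + 0.0036*19 + 0.0299*1.4
   = 0.2576 - 0.1380 + 0.0684 + 0.0419
   = 0.2299


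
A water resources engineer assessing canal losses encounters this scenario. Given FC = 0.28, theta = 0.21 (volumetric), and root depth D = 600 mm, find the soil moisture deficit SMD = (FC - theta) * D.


SMD = (FC - theta) * D
    = (0.28 - 0.21) * 600
    = 0.070 * 600
    = 42 mm


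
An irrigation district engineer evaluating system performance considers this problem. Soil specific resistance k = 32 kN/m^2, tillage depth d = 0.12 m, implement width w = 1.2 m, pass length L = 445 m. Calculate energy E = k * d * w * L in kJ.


E = k * d * w * L
  = 32 * 0.12 * 1.2 * 445
  = 2050.56 kJ


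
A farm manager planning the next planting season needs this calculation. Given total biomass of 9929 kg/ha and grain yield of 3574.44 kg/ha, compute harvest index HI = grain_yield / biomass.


HI = grain_yield / biomass
   = 3574.44 / 9929
   = 0.36


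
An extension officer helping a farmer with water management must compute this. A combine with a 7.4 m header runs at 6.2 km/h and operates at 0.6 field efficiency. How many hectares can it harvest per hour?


C = w * v * eta_f / 10
  = 7.4 * 6.2 * 0.6 / 10
  = 27.53 / 10
  = 2.75 ha/h


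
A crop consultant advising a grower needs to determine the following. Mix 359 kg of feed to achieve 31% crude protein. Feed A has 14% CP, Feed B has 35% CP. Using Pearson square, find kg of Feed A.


parts_A = CP_b - target = 35 - 31 = 4
parts_B = target - CP_a = 31 - 14 = 17
total_parts = 4 + 17 = 21
Feed A = 359 * 4 / 21 = 68.38 kg
Feed B = 359 * 17 / 21 = 290.62 kg

68.38 kg


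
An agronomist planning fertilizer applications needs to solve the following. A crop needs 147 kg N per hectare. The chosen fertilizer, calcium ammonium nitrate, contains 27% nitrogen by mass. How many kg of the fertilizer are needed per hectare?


Rate = N_required / (N_content / 100)
     = 147 / (27 / 100)
     = 147 / 0.27
     = 544.44 kg/ha


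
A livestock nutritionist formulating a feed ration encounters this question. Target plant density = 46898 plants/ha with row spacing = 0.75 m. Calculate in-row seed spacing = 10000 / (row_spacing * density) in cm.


spacing = 10000 / (row_sp * density)
        = 10000 / (0.75 * 46898)
        = 10000 / 35173.50
        = 0.28430 m = 28.43 cm


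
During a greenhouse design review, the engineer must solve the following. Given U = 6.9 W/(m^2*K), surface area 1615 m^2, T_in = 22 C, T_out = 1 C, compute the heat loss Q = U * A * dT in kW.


dT = 22 - (1) = 21 K
Q = U * A * dT
  = 6.9 * 1615 * 21
  = 234013.50 W = 234.01 kW


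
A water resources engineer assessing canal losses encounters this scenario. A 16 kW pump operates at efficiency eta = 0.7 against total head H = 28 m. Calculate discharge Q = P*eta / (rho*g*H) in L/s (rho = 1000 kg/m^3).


Q = (P * 1000 * eta) / (rho * g * H)
  = (16 * 1000 * 0.7) / (1000 * 9.81 * 28)
  = 11200 / 274680
  = 0.04077 m^3/s = 40.77 L/s


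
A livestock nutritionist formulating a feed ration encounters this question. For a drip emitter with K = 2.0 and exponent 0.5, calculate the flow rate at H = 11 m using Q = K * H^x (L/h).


Q = K * H^x
  = 2.0 * 11^0.5
  = 2.0 * 3.3166
  = 6.63 L/h


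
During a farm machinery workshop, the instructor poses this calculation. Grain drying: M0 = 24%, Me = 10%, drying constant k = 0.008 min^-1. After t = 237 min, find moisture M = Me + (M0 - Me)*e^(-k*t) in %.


M = Me + (M0 - Me) * e^(-k*t)
  = 10 + (24 - 10) * e^(-0.008*237)
  = 10 + 14 * e^(-1.896)
  = 10 + 14 * 0.15017
  = 10 + 2.1024
  = 12.10%


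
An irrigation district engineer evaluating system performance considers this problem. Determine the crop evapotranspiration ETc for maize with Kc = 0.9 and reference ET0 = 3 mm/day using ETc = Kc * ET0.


ETc = Kc * ET0
    = 0.9 * 3
    = 2.70 mm/day


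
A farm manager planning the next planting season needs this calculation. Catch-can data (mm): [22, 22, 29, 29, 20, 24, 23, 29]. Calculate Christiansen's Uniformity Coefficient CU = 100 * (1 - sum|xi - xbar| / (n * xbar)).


xbar = 198 / 8 = 24.750
sum|xi - xbar| = 25.500
CU = 100 * (1 - 25.500 / (8 * 24.750))
   = 100 * (1 - 0.1288)
   = 87.12%


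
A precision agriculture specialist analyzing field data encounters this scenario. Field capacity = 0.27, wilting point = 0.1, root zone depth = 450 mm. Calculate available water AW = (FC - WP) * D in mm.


AW = (FC - WP) * D
   = (0.27 - 0.1) * 450
   = 0.17 * 450
   = 76.50 mm


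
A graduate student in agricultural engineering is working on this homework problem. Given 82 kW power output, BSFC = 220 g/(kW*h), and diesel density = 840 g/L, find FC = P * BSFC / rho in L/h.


FC = P * BSFC / rho_fuel
   = 82 * 220 / 840
   = 18040 / 840
   = 21.48 L/h


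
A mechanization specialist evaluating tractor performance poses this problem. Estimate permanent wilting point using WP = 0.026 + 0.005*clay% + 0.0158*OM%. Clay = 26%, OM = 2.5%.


WP = 0.026 + 0.005*26 + 0.0158*2.5
   = 0.026 + 0.1300 + 0.0395
   = 0.1955


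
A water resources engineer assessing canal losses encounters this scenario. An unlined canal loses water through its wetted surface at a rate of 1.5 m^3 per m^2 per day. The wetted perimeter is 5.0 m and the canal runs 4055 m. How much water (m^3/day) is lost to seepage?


S = C * P * L
  = 1.5 * 5.0 * 4055
  = 30412.50 m^3/day


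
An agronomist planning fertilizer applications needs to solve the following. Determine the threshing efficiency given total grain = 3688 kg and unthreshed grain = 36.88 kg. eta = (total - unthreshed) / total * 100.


eta = (total - unthreshed) / total * 100
    = (3688 - 36.88) / 3688 * 100
    = 3651.12 / 3688 * 100
    = 99%


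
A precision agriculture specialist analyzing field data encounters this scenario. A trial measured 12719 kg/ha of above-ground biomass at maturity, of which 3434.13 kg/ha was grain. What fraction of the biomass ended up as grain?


HI = grain_yield / biomass
   = 3434.13 / 12719
   = 0.27


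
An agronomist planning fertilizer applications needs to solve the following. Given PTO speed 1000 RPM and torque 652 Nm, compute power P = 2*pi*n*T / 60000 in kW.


P = 2*pi*n*T / 60000
  = 2*pi * 1000 * 652 / 60000
  = 4096636.82 / 60000
  = 68.28 kW


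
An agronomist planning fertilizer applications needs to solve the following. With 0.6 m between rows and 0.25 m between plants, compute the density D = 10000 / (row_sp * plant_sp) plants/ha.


D = 10000 / (row_sp * plant_sp)
  = 10000 / (0.6 * 0.25)
  = 10000 / 0.1500
  = 66666.67 plants/ha


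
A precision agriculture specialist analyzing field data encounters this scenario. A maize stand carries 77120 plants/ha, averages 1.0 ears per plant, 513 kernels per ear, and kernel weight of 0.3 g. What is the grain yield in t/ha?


Y = density * ears * kernels * kw
  = 77120 * 1.0 * 513 * 0.3 g/ha
  = 11868768 g/ha
  = 11868.77 kg/ha = 11.87 t/ha


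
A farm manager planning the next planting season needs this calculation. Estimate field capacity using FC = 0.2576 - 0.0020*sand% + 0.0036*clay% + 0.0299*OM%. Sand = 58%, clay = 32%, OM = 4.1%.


FC = 0.2576 - 0.0020*58 + 0.0036*32 + 0.0299*4.1
   = 0.2576 - 0.1160 + 0.1152 + 0.1226
   = 0.3794


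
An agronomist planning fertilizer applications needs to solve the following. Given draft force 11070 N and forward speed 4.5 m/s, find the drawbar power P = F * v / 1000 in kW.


P = F * v / 1000
  = 11070 * 4.5 / 1000
  = 49815 / 1000
  = 49.82 kW


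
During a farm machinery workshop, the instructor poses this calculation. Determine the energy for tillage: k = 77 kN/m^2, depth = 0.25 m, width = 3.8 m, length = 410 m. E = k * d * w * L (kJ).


E = k * d * w * L
  = 77 * 0.25 * 3.8 * 410
  = 29991.50 kJ


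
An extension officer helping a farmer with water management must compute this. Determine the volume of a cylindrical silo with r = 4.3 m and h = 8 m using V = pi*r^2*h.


V = pi * r^2 * h
  = pi * 4.3^2 * 8
  = pi * 18.49 * 8
  = 464.70 m^3


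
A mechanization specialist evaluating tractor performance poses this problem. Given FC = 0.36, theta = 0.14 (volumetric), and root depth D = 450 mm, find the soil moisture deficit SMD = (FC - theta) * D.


SMD = (FC - theta) * D
    = (0.36 - 0.14) * 450
    = 0.220 * 450
    = 99 mm


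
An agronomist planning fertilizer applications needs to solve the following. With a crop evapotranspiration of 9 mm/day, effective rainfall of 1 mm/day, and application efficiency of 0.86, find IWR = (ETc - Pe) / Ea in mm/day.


IWR = (ETc - Pe) / Ea
    = (9 - 1) / 0.86
    = 8 / 0.86
    = 9.30 mm/day


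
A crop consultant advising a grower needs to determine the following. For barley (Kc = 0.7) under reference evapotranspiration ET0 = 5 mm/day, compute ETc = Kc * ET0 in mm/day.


ETc = Kc * ET0
    = 0.7 * 5
    = 3.50 mm/day


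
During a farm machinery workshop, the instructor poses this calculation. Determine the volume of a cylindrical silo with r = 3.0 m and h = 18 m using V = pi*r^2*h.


V = pi * r^2 * h
  = pi * 3.0^2 * 18
  = pi * 9 * 18
  = 508.94 m^3


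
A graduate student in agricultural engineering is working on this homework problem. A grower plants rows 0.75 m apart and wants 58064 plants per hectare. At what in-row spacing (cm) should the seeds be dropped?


spacing = 10000 / (row_sp * density)
        = 10000 / (0.75 * 58064)
        = 10000 / 43548
        = 0.22963 m = 22.96 cm


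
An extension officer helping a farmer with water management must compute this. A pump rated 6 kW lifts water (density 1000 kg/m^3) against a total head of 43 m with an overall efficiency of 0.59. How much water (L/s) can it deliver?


Q = (P * 1000 * eta) / (rho * g * H)
  = (6 * 1000 * 0.59) / (1000 * 9.81 * 43)
  = 3540 / 421830
  = 0.00839 m^3/s = 8.39 L/s


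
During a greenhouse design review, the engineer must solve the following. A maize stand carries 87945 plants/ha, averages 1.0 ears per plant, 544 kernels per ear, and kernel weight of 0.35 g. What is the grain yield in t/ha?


Y = density * ears * kernels * kw
  = 87945 * 1.0 * 544 * 0.35 g/ha
  = 16744728.00 g/ha
  = 16744.73 kg/ha = 16.74 t/ha


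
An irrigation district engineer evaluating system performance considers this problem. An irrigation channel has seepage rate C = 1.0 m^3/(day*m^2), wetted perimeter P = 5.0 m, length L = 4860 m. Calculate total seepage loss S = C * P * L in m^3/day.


S = C * P * L
  = 1.0 * 5.0 * 4860
  = 24300 m^3/day


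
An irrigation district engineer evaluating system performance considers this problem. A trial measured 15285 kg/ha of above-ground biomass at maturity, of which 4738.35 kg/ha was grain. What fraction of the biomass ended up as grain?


HI = grain_yield / biomass
   = 4738.35 / 15285
   = 0.31


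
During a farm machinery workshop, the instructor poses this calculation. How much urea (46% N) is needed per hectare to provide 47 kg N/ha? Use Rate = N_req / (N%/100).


Rate = N_required / (N_content / 100)
     = 47 / (46 / 100)
     = 47 / 0.46
     = 102.17 kg/ha


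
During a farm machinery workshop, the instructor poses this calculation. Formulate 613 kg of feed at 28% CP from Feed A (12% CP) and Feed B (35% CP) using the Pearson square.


parts_A = CP_b - target = 35 - 28 = 7
parts_B = target - CP_a = 28 - 12 = 16
total_parts = 7 + 16 = 23
Feed A = 613 * 7 / 23 = 186.57 kg
Feed B = 613 * 16 / 23 = 426.43 kg

186.57 kg


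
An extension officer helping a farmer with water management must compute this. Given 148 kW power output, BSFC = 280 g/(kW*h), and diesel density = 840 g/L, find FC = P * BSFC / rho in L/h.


FC = P * BSFC / rho_fuel
   = 148 * 280 / 840
   = 41440 / 840
   = 49.33 L/h


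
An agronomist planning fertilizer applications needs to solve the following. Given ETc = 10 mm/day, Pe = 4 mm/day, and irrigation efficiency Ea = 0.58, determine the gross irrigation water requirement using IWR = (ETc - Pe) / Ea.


IWR = (ETc - Pe) / Ea
    = (10 - 4) / 0.58
    = 6 / 0.58
    = 10.34 mm/day


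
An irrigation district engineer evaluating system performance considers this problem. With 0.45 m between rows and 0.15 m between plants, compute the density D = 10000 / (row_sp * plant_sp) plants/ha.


D = 10000 / (row_sp * plant_sp)
  = 10000 / (0.45 * 0.15)
  = 10000 / 0.0675
  = 148148.15 plants/ha


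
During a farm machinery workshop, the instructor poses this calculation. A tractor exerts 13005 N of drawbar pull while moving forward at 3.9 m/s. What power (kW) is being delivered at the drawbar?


P = F * v / 1000
  = 13005 * 3.9 / 1000
  = 50719.50 / 1000
  = 50.72 kW


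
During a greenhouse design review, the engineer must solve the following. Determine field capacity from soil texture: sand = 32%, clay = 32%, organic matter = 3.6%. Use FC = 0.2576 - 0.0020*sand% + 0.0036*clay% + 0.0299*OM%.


FC = 0.2576 - 0.0020*32 + 0.0036*32 + 0.0299*3.6
   = 0.2576 - 0.0640 + 0.1152 + 0.1076
   = 0.4164


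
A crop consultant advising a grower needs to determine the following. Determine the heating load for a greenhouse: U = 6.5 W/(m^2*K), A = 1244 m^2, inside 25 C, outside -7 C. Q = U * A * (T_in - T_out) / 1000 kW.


dT = 25 - (-7) = 32 K
Q = U * A * dT
  = 6.5 * 1244 * 32
  = 258752 W = 258.75 kW


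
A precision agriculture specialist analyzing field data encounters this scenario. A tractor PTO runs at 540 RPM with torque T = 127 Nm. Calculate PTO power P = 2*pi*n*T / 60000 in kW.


P = 2*pi*n*T / 60000
  = 2*pi * 540 * 127 / 60000
  = 430900.85 / 60000
  = 7.18 kW


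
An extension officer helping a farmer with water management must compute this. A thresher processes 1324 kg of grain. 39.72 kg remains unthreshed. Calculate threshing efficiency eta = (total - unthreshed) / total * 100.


eta = (total - unthreshed) / total * 100
    = (1324 - 39.72) / 1324 * 100
    = 1284.28 / 1324 * 100
    = 97%


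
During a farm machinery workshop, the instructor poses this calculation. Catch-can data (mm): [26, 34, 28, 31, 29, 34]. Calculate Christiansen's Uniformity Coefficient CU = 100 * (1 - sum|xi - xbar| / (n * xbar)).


xbar = 182 / 6 = 30.333
sum|xi - xbar| = 16
CU = 100 * (1 - 16 / (6 * 30.333))
   = 100 * (1 - 0.0879)
   = 91.21%


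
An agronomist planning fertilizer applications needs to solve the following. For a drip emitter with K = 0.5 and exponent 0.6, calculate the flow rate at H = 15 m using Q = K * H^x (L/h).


Q = K * H^x
  = 0.5 * 15^0.6
  = 0.5 * 5.0776
  = 2.54 L/h


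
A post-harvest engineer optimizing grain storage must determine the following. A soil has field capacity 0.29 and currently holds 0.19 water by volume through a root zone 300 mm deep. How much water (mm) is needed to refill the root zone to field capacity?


SMD = (FC - theta) * D
    = (0.29 - 0.19) * 300
    = 0.100 * 300
    = 30 mm


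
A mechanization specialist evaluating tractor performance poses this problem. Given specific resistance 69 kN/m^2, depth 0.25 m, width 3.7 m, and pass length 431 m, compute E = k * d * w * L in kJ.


E = k * d * w * L
  = 69 * 0.25 * 3.7 * 431
  = 27508.58 kJ


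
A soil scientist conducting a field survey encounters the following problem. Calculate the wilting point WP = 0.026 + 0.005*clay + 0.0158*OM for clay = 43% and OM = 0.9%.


WP = 0.026 + 0.005*43 + 0.0158*0.9
   = 0.026 + 0.2150 + 0.0142
   = 0.2552


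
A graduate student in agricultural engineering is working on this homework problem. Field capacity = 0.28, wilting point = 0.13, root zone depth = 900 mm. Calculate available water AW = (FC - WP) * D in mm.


AW = (FC - WP) * D
   = (0.28 - 0.13) * 900
   = 0.15 * 900
   = 135 mm


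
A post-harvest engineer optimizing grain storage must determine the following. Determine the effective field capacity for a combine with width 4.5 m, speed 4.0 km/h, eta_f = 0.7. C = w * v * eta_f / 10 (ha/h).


C = w * v * eta_f / 10
  = 4.5 * 4.0 * 0.7 / 10
  = 12.60 / 10
  = 1.26 ha/h


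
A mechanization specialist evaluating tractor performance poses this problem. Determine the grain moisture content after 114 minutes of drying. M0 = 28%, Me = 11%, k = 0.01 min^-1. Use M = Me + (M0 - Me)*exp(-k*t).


M = Me + (M0 - Me) * e^(-k*t)
  = 11 + (28 - 11) * e^(-0.01*114)
  = 11 + 17 * e^(-1.140)
  = 11 + 17 * 0.31982
  = 11 + 5.4369
  = 16.44%


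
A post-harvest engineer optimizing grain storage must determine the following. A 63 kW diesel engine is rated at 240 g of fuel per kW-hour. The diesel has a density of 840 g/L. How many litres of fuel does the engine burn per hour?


FC = P * BSFC / rho_fuel
   = 63 * 240 / 840
   = 15120 / 840
   = 18 L/h


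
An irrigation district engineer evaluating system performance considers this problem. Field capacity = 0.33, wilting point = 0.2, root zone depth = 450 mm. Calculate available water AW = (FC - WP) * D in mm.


AW = (FC - WP) * D
   = (0.33 - 0.2) * 450
   = 0.13 * 450
   = 58.50 mm


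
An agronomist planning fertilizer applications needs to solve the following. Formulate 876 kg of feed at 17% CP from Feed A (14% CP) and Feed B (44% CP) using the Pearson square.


parts_A = CP_b - target = 44 - 17 = 27
parts_B = target - CP_a = 17 - 14 = 3
total_parts = 27 + 3 = 30
Feed A = 876 * 27 / 30 = 788.40 kg
Feed B = 876 * 3 / 30 = 87.60 kg

788.40 kg


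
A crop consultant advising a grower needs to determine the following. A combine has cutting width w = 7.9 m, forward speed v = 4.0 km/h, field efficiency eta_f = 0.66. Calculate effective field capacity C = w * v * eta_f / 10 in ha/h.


C = w * v * eta_f / 10
  = 7.9 * 4.0 * 0.66 / 10
  = 20.86 / 10
  = 2.09 ha/h


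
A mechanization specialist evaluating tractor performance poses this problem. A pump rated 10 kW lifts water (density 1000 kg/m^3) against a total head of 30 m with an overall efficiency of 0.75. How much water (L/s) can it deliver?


Q = (P * 1000 * eta) / (rho * g * H)
  = (10 * 1000 * 0.75) / (1000 * 9.81 * 30)
  = 7500 / 294300
  = 0.02548 m^3/s = 25.48 L/s


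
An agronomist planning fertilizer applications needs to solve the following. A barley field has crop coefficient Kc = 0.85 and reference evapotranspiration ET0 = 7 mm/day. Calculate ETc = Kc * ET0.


ETc = Kc * ET0
    = 0.85 * 7
    = 5.95 mm/day


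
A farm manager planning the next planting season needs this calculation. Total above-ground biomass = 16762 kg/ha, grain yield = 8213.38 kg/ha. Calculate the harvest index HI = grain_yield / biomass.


HI = grain_yield / biomass
   = 8213.38 / 16762
   = 0.49


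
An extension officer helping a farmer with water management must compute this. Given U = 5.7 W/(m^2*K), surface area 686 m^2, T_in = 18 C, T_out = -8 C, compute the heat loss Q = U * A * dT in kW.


dT = 18 - (-8) = 26 K
Q = U * A * dT
  = 5.7 * 686 * 26
  = 101665.20 W = 101.67 kW


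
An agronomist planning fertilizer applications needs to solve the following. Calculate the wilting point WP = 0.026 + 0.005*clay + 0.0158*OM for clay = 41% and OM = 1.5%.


WP = 0.026 + 0.005*41 + 0.0158*1.5
   = 0.026 + 0.2050 + 0.0237
   = 0.2547


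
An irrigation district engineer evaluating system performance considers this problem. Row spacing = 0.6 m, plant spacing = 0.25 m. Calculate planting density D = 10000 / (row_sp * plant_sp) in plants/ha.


D = 10000 / (row_sp * plant_sp)
  = 10000 / (0.6 * 0.25)
  = 10000 / 0.1500
  = 66666.67 plants/ha


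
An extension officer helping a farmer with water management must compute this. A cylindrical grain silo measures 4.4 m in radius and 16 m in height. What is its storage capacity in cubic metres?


V = pi * r^2 * h
  = pi * 4.4^2 * 16
  = pi * 19.36 * 16
  = 973.14 m^3


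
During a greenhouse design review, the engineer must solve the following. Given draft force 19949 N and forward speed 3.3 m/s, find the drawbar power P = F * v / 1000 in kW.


P = F * v / 1000
  = 19949 * 3.3 / 1000
  = 65831.70 / 1000
  = 65.83 kW


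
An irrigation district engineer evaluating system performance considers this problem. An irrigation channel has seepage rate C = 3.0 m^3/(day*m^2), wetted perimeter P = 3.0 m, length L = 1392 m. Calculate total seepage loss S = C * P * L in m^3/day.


S = C * P * L
  = 3.0 * 3.0 * 1392
  = 12528 m^3/day


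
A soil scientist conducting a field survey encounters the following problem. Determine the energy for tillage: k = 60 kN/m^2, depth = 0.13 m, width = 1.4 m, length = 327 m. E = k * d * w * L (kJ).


E = k * d * w * L
  = 60 * 0.13 * 1.4 * 327
  = 3570.84 kJ


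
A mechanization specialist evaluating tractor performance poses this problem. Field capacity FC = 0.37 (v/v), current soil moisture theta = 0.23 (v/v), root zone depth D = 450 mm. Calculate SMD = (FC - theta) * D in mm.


SMD = (FC - theta) * D
    = (0.37 - 0.23) * 450
    = 0.140 * 450
    = 63 mm


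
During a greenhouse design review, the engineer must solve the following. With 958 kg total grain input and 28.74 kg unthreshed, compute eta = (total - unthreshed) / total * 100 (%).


eta = (total - unthreshed) / total * 100
    = (958 - 28.74) / 958 * 100
    = 929.26 / 958 * 100
    = 97%


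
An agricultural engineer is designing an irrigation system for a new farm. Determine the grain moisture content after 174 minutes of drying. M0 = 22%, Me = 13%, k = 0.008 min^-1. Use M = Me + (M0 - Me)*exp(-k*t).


M = Me + (M0 - Me) * e^(-k*t)
  = 13 + (22 - 13) * e^(-0.008*174)
  = 13 + 9 * e^(-1.392)
  = 13 + 9 * 0.24858
  = 13 + 2.2372
  = 15.24%


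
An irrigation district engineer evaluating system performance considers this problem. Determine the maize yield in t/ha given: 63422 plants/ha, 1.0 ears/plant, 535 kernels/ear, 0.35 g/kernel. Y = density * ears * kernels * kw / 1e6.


Y = density * ears * kernels * kw
  = 63422 * 1.0 * 535 * 0.35 g/ha
  = 11875769.50 g/ha
  = 11875.77 kg/ha = 11.88 t/ha


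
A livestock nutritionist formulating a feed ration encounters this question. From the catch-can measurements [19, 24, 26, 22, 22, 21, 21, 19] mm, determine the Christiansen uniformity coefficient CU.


xbar = 174 / 8 = 21.750
sum|xi - xbar| = 14
CU = 100 * (1 - 14 / (8 * 21.750))
   = 100 * (1 - 0.0805)
   = 91.95%


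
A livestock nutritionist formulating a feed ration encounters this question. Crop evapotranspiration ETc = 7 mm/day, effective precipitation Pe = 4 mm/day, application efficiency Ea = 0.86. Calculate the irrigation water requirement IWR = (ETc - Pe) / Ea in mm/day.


IWR = (ETc - Pe) / Ea
    = (7 - 4) / 0.86
    = 3 / 0.86
    = 3.49 mm/day


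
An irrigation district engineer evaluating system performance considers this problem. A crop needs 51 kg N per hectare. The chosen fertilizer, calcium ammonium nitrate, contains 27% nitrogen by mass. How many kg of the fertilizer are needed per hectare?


Rate = N_required / (N_content / 100)
     = 51 / (27 / 100)
     = 51 / 0.27
     = 188.89 kg/ha


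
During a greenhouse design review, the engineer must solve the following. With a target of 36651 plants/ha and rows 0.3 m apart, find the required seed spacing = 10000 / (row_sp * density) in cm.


spacing = 10000 / (row_sp * density)
        = 10000 / (0.3 * 36651)
        = 10000 / 10995.30
        = 0.90948 m = 90.95 cm


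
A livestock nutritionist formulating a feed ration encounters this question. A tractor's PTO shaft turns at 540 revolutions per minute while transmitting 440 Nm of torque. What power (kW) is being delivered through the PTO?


P = 2*pi*n*T / 60000
  = 2*pi * 540 * 440 / 60000
  = 1492884.83 / 60000
  = 24.88 kW


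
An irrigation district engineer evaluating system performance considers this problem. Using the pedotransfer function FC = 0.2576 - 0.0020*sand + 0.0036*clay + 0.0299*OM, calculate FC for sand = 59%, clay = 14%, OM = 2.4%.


FC = 0.2576 - 0.0020*59 + 0.0036*14 + 0.0299*2.4
   = 0.2576 - 0.1180 + 0.0504 + 0.0718
   = 0.2618


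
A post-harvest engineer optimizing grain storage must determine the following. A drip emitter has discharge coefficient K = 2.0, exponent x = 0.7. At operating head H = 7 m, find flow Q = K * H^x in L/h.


Q = K * H^x
  = 2.0 * 7^0.7
  = 2.0 * 3.9045
  = 7.81 L/h


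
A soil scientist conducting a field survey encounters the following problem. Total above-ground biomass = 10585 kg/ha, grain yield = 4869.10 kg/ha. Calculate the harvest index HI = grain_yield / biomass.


HI = grain_yield / biomass
   = 4869.10 / 10585
   = 0.46


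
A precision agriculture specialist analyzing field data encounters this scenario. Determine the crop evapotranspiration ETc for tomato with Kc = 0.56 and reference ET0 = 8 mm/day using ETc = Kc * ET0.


ETc = Kc * ET0
    = 0.56 * 8
    = 4.48 mm/day


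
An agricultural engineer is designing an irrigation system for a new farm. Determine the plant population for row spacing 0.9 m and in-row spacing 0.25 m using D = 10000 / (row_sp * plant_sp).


D = 10000 / (row_sp * plant_sp)
  = 10000 / (0.9 * 0.25)
  = 10000 / 0.2250
  = 44444.44 plants/ha


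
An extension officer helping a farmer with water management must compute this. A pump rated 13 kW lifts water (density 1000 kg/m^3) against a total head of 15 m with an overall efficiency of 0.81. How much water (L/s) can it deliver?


Q = (P * 1000 * eta) / (rho * g * H)
  = (13 * 1000 * 0.81) / (1000 * 9.81 * 15)
  = 10530 / 147150
  = 0.07156 m^3/s = 71.56 L/s


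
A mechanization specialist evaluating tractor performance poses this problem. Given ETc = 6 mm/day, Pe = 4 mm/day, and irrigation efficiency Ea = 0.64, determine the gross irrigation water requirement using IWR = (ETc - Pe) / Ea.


IWR = (ETc - Pe) / Ea
    = (6 - 4) / 0.64
    = 2 / 0.64
    = 3.13 mm/day


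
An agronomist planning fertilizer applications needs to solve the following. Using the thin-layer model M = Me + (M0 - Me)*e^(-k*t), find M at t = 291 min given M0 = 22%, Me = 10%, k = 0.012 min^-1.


M = Me + (M0 - Me) * e^(-k*t)
  = 10 + (22 - 10) * e^(-0.012*291)
  = 10 + 12 * e^(-3.492)
  = 10 + 12 * 0.03044
  = 10 + 0.3653
  = 10.37%


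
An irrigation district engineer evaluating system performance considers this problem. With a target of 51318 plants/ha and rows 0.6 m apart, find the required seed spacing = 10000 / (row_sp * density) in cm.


spacing = 10000 / (row_sp * density)
        = 10000 / (0.6 * 51318)
        = 10000 / 30790.80
        = 0.32477 m = 32.48 cm


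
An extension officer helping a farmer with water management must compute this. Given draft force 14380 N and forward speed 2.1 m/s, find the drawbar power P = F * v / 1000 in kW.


P = F * v / 1000
  = 14380 * 2.1 / 1000
  = 30198 / 1000
  = 30.20 kW


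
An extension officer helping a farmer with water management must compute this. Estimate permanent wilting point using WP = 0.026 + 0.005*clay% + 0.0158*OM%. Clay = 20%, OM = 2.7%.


WP = 0.026 + 0.005*20 + 0.0158*2.7
   = 0.026 + 0.1000 + 0.0427
   = 0.1687


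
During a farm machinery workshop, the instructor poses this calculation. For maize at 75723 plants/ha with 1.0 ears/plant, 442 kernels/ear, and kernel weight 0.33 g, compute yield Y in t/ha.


Y = density * ears * kernels * kw
  = 75723 * 1.0 * 442 * 0.33 g/ha
  = 11044956.78 g/ha
  = 11044.96 kg/ha = 11.04 t/ha


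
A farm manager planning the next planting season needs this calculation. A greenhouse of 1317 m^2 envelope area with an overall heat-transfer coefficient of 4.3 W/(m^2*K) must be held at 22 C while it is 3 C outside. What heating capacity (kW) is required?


dT = 22 - (3) = 19 K
Q = U * A * dT
  = 4.3 * 1317 * 19
  = 107598.90 W = 107.60 kW


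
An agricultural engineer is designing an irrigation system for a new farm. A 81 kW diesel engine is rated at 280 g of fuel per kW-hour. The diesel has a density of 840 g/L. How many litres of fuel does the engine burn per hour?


FC = P * BSFC / rho_fuel
   = 81 * 280 / 840
   = 22680 / 840
   = 27 L/h


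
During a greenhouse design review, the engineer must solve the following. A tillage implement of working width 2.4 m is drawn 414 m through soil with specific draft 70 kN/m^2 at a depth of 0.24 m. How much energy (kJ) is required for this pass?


E = k * d * w * L
  = 70 * 0.24 * 2.4 * 414
  = 16692.48 kJ


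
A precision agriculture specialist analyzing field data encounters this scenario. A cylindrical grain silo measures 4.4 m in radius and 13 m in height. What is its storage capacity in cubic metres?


V = pi * r^2 * h
  = pi * 4.4^2 * 13
  = pi * 19.36 * 13
  = 790.68 m^3


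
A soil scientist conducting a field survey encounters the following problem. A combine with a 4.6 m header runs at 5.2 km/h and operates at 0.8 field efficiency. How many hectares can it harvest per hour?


C = w * v * eta_f / 10
  = 4.6 * 5.2 * 0.8 / 10
  = 19.14 / 10
  = 1.91 ha/h


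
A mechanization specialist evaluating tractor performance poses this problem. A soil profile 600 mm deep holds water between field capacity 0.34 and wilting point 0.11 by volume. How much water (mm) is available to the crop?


AW = (FC - WP) * D
   = (0.34 - 0.11) * 600
   = 0.23 * 600
   = 138 mm


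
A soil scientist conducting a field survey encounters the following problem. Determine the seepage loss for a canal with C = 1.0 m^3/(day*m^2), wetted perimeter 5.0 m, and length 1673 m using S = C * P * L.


S = C * P * L
  = 1.0 * 5.0 * 1673
  = 8365 m^3/day


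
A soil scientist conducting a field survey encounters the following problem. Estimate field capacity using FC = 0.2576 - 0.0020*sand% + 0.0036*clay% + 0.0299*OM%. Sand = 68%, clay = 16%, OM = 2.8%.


FC = 0.2576 - 0.0020*68 + 0.0036*16 + 0.0299*2.8
   = 0.2576 - 0.1360 + 0.0576 + 0.0837
   = 0.2629


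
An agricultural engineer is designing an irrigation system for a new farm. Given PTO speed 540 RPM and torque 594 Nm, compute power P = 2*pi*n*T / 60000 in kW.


P = 2*pi*n*T / 60000
  = 2*pi * 540 * 594 / 60000
  = 2015394.52 / 60000
  = 33.59 kW


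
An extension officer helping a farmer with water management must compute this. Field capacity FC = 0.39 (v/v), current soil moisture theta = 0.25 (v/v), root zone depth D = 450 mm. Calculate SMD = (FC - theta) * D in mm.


SMD = (FC - theta) * D
    = (0.39 - 0.25) * 450
    = 0.140 * 450
    = 63 mm


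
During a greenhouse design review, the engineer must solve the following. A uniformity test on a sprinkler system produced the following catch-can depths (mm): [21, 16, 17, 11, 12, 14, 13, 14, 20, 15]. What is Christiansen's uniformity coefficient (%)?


xbar = 153 / 10 = 15.300
sum|xi - xbar| = 25.600
CU = 100 * (1 - 25.600 / (10 * 15.300))
   = 100 * (1 - 0.1673)
   = 83.27%


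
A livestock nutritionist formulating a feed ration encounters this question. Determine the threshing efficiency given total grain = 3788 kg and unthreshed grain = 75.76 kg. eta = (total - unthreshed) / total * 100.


eta = (total - unthreshed) / total * 100
    = (3788 - 75.76) / 3788 * 100
    = 3712.24 / 3788 * 100
    = 98%


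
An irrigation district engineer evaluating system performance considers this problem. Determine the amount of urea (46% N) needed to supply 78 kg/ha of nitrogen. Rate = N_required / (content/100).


Rate = N_required / (N_content / 100)
     = 78 / (46 / 100)
     = 78 / 0.46
     = 169.57 kg/ha


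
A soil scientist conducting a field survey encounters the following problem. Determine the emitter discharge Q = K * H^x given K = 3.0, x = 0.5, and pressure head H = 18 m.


Q = K * H^x
  = 3.0 * 18^0.5
  = 3.0 * 4.2426
  = 12.73 L/h


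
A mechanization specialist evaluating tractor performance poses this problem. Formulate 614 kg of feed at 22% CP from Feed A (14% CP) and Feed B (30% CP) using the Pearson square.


parts_A = CP_b - target = 30 - 22 = 8
parts_B = target - CP_a = 22 - 14 = 8
total_parts = 8 + 8 = 16
Feed A = 614 * 8 / 16 = 307 kg
Feed B = 614 * 8 / 16 = 307 kg


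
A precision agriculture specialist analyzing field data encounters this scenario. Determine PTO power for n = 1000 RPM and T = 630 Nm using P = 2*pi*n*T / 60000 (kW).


P = 2*pi*n*T / 60000
  = 2*pi * 1000 * 630 / 60000
  = 3958406.74 / 60000
  = 65.97 kW


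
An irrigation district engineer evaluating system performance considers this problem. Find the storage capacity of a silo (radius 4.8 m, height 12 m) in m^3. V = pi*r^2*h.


V = pi * r^2 * h
  = pi * 4.8^2 * 12
  = pi * 23.04 * 12
  = 868.59 m^3


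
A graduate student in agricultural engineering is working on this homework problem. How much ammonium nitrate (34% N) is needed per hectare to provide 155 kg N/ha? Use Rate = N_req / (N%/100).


Rate = N_required / (N_content / 100)
     = 155 / (34 / 100)
     = 155 / 0.34
     = 455.88 kg/ha


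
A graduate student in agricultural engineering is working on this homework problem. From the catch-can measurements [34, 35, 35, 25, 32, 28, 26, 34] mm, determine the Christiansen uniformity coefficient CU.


xbar = 249 / 8 = 31.125
sum|xi - xbar| = 28.750
CU = 100 * (1 - 28.750 / (8 * 31.125))
   = 100 * (1 - 0.1155)
   = 88.45%


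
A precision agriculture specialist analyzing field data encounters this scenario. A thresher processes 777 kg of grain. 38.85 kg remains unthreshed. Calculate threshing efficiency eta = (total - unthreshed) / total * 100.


eta = (total - unthreshed) / total * 100
    = (777 - 38.85) / 777 * 100
    = 738.15 / 777 * 100
    = 95%


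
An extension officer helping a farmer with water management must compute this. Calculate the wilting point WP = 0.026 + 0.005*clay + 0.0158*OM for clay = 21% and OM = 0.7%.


WP = 0.026 + 0.005*21 + 0.0158*0.7
   = 0.026 + 0.1050 + 0.0111
   = 0.1421


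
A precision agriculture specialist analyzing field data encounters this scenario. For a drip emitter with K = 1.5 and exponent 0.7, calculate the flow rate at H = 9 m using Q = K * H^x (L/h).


Q = K * H^x
  = 1.5 * 9^0.7
  = 1.5 * 4.6555
  = 6.98 L/h


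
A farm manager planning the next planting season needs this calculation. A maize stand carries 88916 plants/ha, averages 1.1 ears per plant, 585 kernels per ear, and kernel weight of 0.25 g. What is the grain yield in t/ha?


Y = density * ears * kernels * kw
  = 88916 * 1.1 * 585 * 0.25 g/ha
  = 14304361.50 g/ha
  = 14304.36 kg/ha = 14.30 t/ha


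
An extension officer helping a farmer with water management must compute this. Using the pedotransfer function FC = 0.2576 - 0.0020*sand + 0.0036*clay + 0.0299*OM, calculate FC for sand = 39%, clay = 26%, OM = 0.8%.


FC = 0.2576 - 0.0020*39 + 0.0036*26 + 0.0299*0.8
   = 0.2576 - 0.0780 + 0.0936 + 0.0239
   = 0.2971


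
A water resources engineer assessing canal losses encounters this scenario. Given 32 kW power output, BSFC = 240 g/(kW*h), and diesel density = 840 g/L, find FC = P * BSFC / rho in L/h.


FC = P * BSFC / rho_fuel
   = 32 * 240 / 840
   = 7680 / 840
   = 9.14 L/h


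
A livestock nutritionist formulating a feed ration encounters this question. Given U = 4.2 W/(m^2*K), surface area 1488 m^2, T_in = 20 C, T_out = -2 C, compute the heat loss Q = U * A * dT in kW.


dT = 20 - (-2) = 22 K
Q = U * A * dT
  = 4.2 * 1488 * 22
  = 137491.20 W = 137.49 kW


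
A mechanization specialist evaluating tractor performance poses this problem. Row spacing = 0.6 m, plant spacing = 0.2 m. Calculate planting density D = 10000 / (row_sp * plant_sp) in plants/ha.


D = 10000 / (row_sp * plant_sp)
  = 10000 / (0.6 * 0.2)
  = 10000 / 0.1200
  = 83333.33 plants/ha


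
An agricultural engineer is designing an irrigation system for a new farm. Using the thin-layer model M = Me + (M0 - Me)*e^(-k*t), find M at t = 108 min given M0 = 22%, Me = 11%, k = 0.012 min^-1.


M = Me + (M0 - Me) * e^(-k*t)
  = 11 + (22 - 11) * e^(-0.012*108)
  = 11 + 11 * e^(-1.296)
  = 11 + 11 * 0.27362
  = 11 + 3.0099
  = 14.01%


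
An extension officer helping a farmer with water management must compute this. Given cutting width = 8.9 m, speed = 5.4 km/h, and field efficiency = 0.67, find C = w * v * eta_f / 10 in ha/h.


C = w * v * eta_f / 10
  = 8.9 * 5.4 * 0.67 / 10
  = 32.20 / 10
  = 3.22 ha/h
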